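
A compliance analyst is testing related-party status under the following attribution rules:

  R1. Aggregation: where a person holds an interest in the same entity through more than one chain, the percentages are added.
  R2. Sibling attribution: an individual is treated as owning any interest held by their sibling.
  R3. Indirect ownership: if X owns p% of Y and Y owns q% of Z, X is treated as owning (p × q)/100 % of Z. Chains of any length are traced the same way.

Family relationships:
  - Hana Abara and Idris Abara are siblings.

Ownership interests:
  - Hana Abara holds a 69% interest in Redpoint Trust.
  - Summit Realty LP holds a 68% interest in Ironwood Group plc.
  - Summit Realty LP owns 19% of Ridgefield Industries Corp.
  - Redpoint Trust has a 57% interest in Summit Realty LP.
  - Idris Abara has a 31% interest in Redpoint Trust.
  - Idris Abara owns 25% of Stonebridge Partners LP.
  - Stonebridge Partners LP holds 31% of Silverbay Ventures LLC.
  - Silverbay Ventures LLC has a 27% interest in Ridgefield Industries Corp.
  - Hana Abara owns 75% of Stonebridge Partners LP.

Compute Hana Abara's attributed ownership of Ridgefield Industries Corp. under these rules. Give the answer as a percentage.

19.2%

By sibling attribution (R2), Hana Abara is treated as also owning Idris Abara's interest in Redpoint Trust, giving 69% + 31% = 100%.
By sibling attribution (R2), Hana Abara is treated as also owning Idris Abara's interest in Stonebridge Partners LP, giving 75% + 25% = 100%.
Chain via Redpoint Trust → Summit Realty LP (R3): 100% × 57% × 19% = 10.83% of Ridgefield Industries Corp.
Chain via Stonebridge Partners LP → Silverbay Ventures LLC (R3): 100% × 31% × 27% = 8.37% of Ridgefield Industries Corp.
Aggregating (R1): 10.83% + 8.37% = 19.2%.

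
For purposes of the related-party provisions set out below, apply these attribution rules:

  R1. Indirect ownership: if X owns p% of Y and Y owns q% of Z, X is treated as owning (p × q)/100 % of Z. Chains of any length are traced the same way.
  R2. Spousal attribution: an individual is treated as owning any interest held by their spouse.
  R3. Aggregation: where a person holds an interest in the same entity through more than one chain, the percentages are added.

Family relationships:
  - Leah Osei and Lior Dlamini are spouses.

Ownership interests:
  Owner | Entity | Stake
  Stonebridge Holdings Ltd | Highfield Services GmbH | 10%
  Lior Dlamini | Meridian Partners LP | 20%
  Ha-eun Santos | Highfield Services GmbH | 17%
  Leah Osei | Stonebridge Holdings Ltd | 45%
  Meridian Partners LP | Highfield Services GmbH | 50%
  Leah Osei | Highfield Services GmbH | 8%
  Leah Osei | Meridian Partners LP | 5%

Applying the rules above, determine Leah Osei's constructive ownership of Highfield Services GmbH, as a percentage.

25%

By spousal attribution (R2), Leah Osei is treated as also owning Lior Dlamini's interest in Meridian Partners LP, giving 5% + 20% = 25%.
Chain via Meridian Partners LP (R1): 25% × 50% = 12.5% of Highfield Services GmbH.
Chain via Stonebridge Holdings Ltd (R1): 45% × 10% = 4.5% of Highfield Services GmbH.
Direct interest in Highfield Services GmbH: 8%.
Aggregating (R3): 12.5% + 4.5% + 8% = 25%.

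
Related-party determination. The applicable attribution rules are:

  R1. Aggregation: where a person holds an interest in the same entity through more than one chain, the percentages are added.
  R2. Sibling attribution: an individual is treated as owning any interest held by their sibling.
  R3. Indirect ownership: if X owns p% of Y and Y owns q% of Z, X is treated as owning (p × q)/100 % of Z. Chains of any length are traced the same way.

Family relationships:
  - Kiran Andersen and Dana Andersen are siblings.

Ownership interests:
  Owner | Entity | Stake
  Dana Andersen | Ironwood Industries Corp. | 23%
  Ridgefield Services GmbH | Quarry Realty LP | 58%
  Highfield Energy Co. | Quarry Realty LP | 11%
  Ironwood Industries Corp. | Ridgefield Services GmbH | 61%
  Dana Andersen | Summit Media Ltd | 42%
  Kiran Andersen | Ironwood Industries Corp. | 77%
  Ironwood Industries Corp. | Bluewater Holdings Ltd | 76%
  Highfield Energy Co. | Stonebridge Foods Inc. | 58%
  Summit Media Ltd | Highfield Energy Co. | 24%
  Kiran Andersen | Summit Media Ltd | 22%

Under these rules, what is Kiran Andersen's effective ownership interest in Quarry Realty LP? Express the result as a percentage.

By sibling attribution (R2), Kiran Andersen is treated as also owning Dana Andersen's interest in Ironwood Industries Corp, giving 77% + 23% = 100%.
By sibling attribution (R2), Kiran Andersen is treated as also owning Dana Andersen's interest in Summit Media Ltd, giving 22% + 42% = 64%.
Chain via Ironwood Industries Corp. → Ridgefield Services GmbH (R3): 100% × 61% × 58% = 35.38% of Quarry Realty LP.
Chain via Summit Media Ltd → Highfield Energy Co. (R3): 64% × 24% × 11% = 1.6896% of Quarry Realty LP.
Aggregating (R1): 35.38% + 1.6896% = 37.0696%.

37.0696%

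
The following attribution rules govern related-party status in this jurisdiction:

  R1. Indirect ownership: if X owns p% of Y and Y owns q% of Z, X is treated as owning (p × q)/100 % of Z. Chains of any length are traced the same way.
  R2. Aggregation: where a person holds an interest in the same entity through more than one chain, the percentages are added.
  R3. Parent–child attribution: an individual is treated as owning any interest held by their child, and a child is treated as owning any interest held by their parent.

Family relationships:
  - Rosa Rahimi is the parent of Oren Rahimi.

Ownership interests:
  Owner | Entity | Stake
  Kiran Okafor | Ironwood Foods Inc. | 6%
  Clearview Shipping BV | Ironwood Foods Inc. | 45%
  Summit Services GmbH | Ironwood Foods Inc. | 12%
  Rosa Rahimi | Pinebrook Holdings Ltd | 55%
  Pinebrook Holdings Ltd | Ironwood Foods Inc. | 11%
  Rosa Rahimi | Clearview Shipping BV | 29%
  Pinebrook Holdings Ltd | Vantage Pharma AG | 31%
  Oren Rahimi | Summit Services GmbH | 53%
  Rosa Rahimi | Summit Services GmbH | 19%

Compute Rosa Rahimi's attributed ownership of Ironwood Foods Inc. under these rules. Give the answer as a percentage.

27.74%

By parent–child attribution (R3), Rosa Rahimi is treated as also owning Oren Rahimi's interest in Summit Services GmbH, giving 19% + 53% = 72%.
Chain via Summit Services GmbH (R1): 72% × 12% = 8.64% of Ironwood Foods Inc.
Chain via Pinebrook Holdings Ltd (R1): 55% × 11% = 6.05% of Ironwood Foods Inc.
Chain via Clearview Shipping BV (R1): 29% × 45% = 13.05% of Ironwood Foods Inc.
Aggregating (R2): 8.64% + 6.05% + 13.05% = 27.74%.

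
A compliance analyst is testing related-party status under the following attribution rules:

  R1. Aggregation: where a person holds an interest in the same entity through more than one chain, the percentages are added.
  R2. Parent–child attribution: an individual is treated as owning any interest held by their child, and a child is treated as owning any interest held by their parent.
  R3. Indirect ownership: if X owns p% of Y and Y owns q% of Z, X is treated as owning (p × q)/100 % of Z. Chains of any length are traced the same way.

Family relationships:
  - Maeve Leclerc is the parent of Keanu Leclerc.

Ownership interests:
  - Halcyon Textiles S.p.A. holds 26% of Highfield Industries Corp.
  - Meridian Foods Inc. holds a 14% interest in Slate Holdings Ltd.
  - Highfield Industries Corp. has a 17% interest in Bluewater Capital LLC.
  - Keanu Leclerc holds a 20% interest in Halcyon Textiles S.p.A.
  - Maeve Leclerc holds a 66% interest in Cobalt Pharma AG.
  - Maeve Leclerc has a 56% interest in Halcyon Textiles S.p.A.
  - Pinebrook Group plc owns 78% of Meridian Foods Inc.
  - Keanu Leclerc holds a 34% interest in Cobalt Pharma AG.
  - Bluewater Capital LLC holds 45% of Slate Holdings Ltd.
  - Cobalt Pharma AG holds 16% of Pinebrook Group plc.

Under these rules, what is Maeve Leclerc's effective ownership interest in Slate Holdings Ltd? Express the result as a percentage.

By parent–child attribution (R2), Maeve Leclerc is treated as also owning Keanu Leclerc's interest in Cobalt Pharma AG, giving 66% + 34% = 100%.
By parent–child attribution (R2), Maeve Leclerc is treated as also owning Keanu Leclerc's interest in Halcyon Textiles S.p.A, giving 56% + 20% = 76%.
Chain via Cobalt Pharma AG → Pinebrook Group plc → Meridian Foods Inc. (R3): 100% × 16% × 78% × 14% = 1.7472% of Slate Holdings Ltd.
Chain via Halcyon Textiles S.p.A. → Highfield Industries Corp. → Bluewater Capital LLC (R3): 76% × 26% × 17% × 45% = 1.51164% of Slate Holdings Ltd.
Aggregating (R1): 1.7472% + 1.51164% = 3.25884%.

3.25884%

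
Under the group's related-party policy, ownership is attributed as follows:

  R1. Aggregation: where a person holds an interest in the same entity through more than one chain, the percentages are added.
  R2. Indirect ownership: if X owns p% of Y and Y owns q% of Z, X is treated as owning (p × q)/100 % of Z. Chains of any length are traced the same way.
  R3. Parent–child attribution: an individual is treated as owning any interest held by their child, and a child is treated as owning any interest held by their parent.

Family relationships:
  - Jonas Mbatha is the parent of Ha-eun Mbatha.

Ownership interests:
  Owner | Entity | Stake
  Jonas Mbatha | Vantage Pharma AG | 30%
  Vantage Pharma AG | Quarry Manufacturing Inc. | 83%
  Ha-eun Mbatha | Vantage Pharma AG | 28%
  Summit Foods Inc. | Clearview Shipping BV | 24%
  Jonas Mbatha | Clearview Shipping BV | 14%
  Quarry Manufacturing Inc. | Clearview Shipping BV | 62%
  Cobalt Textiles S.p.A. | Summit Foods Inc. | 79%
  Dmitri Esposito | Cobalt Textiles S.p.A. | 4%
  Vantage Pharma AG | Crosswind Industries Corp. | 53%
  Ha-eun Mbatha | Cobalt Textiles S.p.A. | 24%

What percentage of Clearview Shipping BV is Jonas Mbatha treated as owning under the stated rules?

By parent–child attribution (R3), Jonas Mbatha is treated as also owning Ha-eun Mbatha's interest in Vantage Pharma AG, giving 30% + 28% = 58%.
By parent–child attribution (R3), Jonas Mbatha is treated as owning Ha-eun Mbatha's 24% interest in Cobalt Textiles S.p.A.
Chain via Vantage Pharma AG → Quarry Manufacturing Inc. (R2): 58% × 83% × 62% = 29.8468% of Clearview Shipping BV.
Direct interest in Clearview Shipping BV: 14%.
Chain via Cobalt Textiles S.p.A. → Summit Foods Inc. (R2): 24% × 79% × 24% = 4.5504% of Clearview Shipping BV.
Aggregating (R1): 29.8468% + 14% + 4.5504% = 48.3972%.

48.3972%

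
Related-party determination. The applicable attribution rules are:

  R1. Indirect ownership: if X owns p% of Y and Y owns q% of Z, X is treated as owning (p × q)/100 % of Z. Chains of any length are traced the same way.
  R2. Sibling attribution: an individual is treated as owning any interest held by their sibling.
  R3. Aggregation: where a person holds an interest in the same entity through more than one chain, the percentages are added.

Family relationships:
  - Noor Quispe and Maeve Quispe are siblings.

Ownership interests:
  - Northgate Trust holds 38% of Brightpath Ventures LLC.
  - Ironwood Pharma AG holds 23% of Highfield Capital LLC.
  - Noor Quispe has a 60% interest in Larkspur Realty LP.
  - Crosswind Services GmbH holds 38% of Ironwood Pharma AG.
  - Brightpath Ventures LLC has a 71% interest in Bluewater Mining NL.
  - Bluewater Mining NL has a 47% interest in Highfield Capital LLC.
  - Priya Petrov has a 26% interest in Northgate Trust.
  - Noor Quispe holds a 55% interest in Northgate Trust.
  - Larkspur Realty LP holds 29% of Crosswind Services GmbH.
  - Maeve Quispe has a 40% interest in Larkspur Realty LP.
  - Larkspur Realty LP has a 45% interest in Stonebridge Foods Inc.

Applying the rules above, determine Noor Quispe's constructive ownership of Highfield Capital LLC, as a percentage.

By sibling attribution (R2), Noor Quispe is treated as also owning Maeve Quispe's interest in Larkspur Realty LP, giving 60% + 40% = 100%.
Chain via Larkspur Realty LP → Crosswind Services GmbH → Ironwood Pharma AG (R1): 100% × 29% × 38% × 23% = 2.5346% of Highfield Capital LLC.
Chain via Northgate Trust → Brightpath Ventures LLC → Bluewater Mining NL (R1): 55% × 38% × 71% × 47% = 6.97433% of Highfield Capital LLC.
Aggregating (R3): 2.5346% + 6.97433% = 9.50893%.

9.50893%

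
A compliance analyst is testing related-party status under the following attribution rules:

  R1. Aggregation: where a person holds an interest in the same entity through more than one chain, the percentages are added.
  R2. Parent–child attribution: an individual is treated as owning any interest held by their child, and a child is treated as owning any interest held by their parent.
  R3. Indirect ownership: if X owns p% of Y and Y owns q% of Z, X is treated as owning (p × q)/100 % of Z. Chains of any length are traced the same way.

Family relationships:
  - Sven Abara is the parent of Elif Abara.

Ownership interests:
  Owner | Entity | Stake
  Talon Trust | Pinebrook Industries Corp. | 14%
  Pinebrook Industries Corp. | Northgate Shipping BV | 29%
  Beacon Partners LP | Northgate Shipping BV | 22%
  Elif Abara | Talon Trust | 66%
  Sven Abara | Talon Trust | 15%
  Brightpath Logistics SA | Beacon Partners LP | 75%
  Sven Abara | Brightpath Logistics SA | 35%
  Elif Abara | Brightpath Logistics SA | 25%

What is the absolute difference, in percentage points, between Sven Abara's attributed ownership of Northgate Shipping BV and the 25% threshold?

By parent–child attribution (R2), Sven Abara is treated as also owning Elif Abara's interest in Brightpath Logistics SA, giving 35% + 25% = 60%.
By parent–child attribution (R2), Sven Abara is treated as also owning Elif Abara's interest in Talon Trust, giving 15% + 66% = 81%.
Chain via Brightpath Logistics SA → Beacon Partners LP (R3): 60% × 75% × 22% = 9.9% of Northgate Shipping BV.
Chain via Talon Trust → Pinebrook Industries Corp. (R3): 81% × 14% × 29% = 3.2886% of Northgate Shipping BV.
Aggregating (R1): 9.9% + 3.2886% = 13.1886%.
13.1886% falls short of the 25% threshold by 11.8114 percentage points.

11.8114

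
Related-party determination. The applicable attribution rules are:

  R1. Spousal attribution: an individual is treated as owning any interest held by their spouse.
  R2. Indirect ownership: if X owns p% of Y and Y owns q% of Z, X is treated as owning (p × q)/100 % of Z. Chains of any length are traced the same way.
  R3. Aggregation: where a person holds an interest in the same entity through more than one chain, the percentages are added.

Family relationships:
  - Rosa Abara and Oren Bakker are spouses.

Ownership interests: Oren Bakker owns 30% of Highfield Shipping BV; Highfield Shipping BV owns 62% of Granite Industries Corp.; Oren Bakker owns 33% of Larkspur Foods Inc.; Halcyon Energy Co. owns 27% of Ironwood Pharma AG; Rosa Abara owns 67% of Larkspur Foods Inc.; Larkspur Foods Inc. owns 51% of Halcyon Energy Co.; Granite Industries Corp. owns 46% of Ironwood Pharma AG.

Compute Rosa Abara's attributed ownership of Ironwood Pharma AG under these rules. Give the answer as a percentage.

22.326%

By spousal attribution (R1), Rosa Abara is treated as also owning Oren Bakker's interest in Larkspur Foods Inc, giving 67% + 33% = 100%.
By spousal attribution (R1), Rosa Abara is treated as owning Oren Bakker's 30% interest in Highfield Shipping BV.
Chain via Larkspur Foods Inc. → Halcyon Energy Co. (R2): 100% × 51% × 27% = 13.77% of Ironwood Pharma AG.
Chain via Highfield Shipping BV → Granite Industries Corp. (R2): 30% × 62% × 46% = 8.556% of Ironwood Pharma AG.
Aggregating (R3): 13.77% + 8.556% = 22.326%.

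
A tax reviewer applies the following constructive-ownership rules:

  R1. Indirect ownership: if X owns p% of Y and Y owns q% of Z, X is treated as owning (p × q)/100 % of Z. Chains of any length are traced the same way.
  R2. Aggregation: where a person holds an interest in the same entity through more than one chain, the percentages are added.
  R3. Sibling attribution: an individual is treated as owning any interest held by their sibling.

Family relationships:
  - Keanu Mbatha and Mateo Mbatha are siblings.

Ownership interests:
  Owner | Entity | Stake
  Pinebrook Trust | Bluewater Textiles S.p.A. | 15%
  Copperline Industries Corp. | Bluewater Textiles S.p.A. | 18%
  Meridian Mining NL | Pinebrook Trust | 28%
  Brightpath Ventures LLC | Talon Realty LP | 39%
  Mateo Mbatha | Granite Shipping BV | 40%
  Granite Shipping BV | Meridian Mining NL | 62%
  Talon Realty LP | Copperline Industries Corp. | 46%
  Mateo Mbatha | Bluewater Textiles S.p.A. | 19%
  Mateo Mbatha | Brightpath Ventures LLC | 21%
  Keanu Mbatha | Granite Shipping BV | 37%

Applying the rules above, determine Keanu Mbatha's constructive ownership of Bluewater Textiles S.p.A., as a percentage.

21.683212%

By sibling attribution (R3), Keanu Mbatha is treated as also owning Mateo Mbatha's interest in Granite Shipping BV, giving 37% + 40% = 77%.
By sibling attribution (R3), Keanu Mbatha is treated as owning Mateo Mbatha's 21% interest in Brightpath Ventures LLC.
By sibling attribution (R3), Keanu Mbatha is treated as owning Mateo Mbatha's 19% interest in Bluewater Textiles S.p.A.
Chain via Granite Shipping BV → Meridian Mining NL → Pinebrook Trust (R1): 77% × 62% × 28% × 15% = 2.00508% of Bluewater Textiles S.p.A.
Chain via Brightpath Ventures LLC → Talon Realty LP → Copperline Industries Corp. (R1): 21% × 39% × 46% × 18% = 0.678132% of Bluewater Textiles S.p.A.
Direct interest in Bluewater Textiles S.p.A: 19%.
Aggregating (R2): 2.00508% + 0.678132% + 19% = 21.683212%.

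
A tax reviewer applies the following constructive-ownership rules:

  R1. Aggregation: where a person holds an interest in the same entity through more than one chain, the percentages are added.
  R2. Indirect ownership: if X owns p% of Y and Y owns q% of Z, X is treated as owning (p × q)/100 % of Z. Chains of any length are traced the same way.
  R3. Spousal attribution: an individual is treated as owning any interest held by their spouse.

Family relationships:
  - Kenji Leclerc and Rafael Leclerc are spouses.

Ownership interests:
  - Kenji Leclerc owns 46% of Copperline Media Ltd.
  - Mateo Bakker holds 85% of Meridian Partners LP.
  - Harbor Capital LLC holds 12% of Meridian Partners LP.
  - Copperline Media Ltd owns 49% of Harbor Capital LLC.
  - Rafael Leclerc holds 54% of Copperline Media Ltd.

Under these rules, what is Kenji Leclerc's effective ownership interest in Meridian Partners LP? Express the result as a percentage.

By spousal attribution (R3), Kenji Leclerc is treated as also owning Rafael Leclerc's interest in Copperline Media Ltd, giving 46% + 54% = 100%.
Chain via Copperline Media Ltd → Harbor Capital LLC (R2): 100% × 49% × 12% = 5.88% of Meridian Partners LP.

5.88%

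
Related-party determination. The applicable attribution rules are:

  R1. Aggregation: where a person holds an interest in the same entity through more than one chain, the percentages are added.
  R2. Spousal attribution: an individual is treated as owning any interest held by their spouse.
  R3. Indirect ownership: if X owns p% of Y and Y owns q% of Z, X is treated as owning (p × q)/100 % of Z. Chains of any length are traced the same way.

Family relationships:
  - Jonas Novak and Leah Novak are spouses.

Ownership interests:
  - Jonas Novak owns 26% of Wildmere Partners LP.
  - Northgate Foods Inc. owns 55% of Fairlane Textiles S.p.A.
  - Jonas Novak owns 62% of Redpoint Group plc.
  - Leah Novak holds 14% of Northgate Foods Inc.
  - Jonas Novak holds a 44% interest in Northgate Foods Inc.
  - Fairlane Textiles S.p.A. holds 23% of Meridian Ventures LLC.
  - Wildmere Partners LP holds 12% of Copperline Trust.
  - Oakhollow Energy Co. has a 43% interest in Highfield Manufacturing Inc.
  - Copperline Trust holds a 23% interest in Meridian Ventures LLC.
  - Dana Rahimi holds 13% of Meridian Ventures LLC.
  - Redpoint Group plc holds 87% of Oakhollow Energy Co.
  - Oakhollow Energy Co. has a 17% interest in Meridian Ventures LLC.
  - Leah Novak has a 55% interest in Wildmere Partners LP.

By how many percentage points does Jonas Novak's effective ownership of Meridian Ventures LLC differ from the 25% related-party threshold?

6.2576

By spousal attribution (R2), Jonas Novak is treated as also owning Leah Novak's interest in Northgate Foods Inc, giving 44% + 14% = 58%.
By spousal attribution (R2), Jonas Novak is treated as also owning Leah Novak's interest in Wildmere Partners LP, giving 26% + 55% = 81%.
Chain via Redpoint Group plc → Oakhollow Energy Co. (R3): 62% × 87% × 17% = 9.1698% of Meridian Ventures LLC.
Chain via Northgate Foods Inc. → Fairlane Textiles S.p.A. (R3): 58% × 55% × 23% = 7.337% of Meridian Ventures LLC.
Chain via Wildmere Partners LP → Copperline Trust (R3): 81% × 12% × 23% = 2.2356% of Meridian Ventures LLC.
Aggregating (R1): 9.1698% + 7.337% + 2.2356% = 18.7424%.
18.7424% falls short of the 25% threshold by 6.2576 percentage points.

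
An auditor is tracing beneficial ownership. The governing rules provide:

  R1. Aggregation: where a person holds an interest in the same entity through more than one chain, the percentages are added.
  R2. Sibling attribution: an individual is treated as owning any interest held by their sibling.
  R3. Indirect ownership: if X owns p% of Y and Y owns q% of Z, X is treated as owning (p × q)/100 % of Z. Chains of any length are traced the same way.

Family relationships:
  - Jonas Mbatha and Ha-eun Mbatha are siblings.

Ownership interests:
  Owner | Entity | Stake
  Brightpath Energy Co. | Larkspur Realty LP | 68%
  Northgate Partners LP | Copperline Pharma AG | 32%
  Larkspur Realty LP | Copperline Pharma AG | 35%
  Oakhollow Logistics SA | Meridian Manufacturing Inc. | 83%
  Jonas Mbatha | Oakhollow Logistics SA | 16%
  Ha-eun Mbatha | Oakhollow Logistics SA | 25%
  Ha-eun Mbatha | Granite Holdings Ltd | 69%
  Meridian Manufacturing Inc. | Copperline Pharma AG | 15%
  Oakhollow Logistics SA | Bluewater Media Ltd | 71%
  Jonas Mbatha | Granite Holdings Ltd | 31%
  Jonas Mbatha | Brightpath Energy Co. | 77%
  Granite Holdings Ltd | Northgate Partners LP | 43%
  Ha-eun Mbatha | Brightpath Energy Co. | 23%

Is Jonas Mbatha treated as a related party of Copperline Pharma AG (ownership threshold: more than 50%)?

No

By sibling attribution (R2), Jonas Mbatha is treated as also owning Ha-eun Mbatha's interest in Granite Holdings Ltd, giving 31% + 69% = 100%.
By sibling attribution (R2), Jonas Mbatha is treated as also owning Ha-eun Mbatha's interest in Brightpath Energy Co, giving 77% + 23% = 100%.
By sibling attribution (R2), Jonas Mbatha is treated as also owning Ha-eun Mbatha's interest in Oakhollow Logistics SA, giving 16% + 25% = 41%.
Chain via Granite Holdings Ltd → Northgate Partners LP (R3): 100% × 43% × 32% = 13.76% of Copperline Pharma AG.
Chain via Brightpath Energy Co. → Larkspur Realty LP (R3): 100% × 68% × 35% = 23.8% of Copperline Pharma AG.
Chain via Oakhollow Logistics SA → Meridian Manufacturing Inc. (R3): 41% × 83% × 15% = 5.1045% of Copperline Pharma AG.
Aggregating (R1): 13.76% + 23.8% + 5.1045% = 42.6645%.
42.6645% does not exceed the 50% threshold, so Jonas is not a related party to Copperline Pharma AG.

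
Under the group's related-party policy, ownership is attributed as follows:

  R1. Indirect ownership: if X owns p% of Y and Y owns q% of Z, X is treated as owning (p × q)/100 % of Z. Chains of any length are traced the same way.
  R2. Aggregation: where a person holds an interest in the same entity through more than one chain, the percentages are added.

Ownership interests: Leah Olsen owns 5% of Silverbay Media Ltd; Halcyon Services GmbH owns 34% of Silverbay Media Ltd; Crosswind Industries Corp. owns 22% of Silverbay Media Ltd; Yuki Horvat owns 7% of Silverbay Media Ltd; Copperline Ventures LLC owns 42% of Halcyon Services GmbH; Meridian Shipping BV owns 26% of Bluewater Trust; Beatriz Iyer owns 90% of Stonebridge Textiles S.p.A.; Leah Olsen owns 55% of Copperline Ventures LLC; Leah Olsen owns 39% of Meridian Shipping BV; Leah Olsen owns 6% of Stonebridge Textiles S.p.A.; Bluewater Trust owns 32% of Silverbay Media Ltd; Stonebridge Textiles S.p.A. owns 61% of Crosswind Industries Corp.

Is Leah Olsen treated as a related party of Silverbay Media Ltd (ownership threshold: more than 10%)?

Yes

Chain via Copperline Ventures LLC → Halcyon Services GmbH (R1): 55% × 42% × 34% = 7.854% of Silverbay Media Ltd.
Chain via Meridian Shipping BV → Bluewater Trust (R1): 39% × 26% × 32% = 3.2448% of Silverbay Media Ltd.
Chain via Stonebridge Textiles S.p.A. → Crosswind Industries Corp. (R1): 6% × 61% × 22% = 0.8052% of Silverbay Media Ltd.
Direct interest in Silverbay Media Ltd: 5%.
Aggregating (R2): 7.854% + 3.2448% + 0.8052% + 5% = 16.904%.
16.904% exceeds the 10% threshold, so Leah is a related party to Silverbay Media Ltd.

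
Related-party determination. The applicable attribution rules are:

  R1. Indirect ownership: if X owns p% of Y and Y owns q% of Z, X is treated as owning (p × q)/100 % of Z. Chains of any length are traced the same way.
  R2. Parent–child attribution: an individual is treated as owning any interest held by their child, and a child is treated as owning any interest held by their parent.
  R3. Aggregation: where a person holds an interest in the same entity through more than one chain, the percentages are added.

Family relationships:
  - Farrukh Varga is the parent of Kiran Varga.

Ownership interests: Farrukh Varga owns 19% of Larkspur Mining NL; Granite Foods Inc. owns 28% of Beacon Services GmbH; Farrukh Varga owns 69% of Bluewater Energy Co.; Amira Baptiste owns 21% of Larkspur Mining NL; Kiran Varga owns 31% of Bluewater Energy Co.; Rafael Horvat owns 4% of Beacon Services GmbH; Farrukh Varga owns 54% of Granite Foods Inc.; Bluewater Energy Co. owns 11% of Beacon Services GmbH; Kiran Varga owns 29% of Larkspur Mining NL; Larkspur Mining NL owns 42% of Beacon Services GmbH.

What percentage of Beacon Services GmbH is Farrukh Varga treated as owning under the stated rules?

46.28%

By parent–child attribution (R2), Farrukh Varga is treated as also owning Kiran Varga's interest in Larkspur Mining NL, giving 19% + 29% = 48%.
By parent–child attribution (R2), Farrukh Varga is treated as also owning Kiran Varga's interest in Bluewater Energy Co, giving 69% + 31% = 100%.
Chain via Larkspur Mining NL (R1): 48% × 42% = 20.16% of Beacon Services GmbH.
Chain via Bluewater Energy Co. (R1): 100% × 11% = 11% of Beacon Services GmbH.
Chain via Granite Foods Inc. (R1): 54% × 28% = 15.12% of Beacon Services GmbH.
Aggregating (R3): 20.16% + 11% + 15.12% = 46.28%.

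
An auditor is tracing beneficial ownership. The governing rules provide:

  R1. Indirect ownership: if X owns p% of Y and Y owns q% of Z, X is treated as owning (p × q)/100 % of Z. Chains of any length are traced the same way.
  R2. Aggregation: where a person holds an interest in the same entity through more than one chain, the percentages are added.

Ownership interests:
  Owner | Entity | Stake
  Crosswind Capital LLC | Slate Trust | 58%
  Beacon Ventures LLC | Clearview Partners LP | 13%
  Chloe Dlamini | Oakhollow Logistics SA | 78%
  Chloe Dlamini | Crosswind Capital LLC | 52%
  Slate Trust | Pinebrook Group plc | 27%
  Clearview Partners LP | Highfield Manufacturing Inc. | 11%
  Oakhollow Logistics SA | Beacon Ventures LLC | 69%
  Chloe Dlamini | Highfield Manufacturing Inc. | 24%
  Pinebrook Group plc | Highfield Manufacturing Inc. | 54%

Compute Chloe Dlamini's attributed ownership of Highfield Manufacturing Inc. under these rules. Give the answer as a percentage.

Chain via Oakhollow Logistics SA → Beacon Ventures LLC → Clearview Partners LP (R1): 78% × 69% × 13% × 11% = 0.769626% of Highfield Manufacturing Inc.
Chain via Crosswind Capital LLC → Slate Trust → Pinebrook Group plc (R1): 52% × 58% × 27% × 54% = 4.397328% of Highfield Manufacturing Inc.
Direct interest in Highfield Manufacturing Inc: 24%.
Aggregating (R2): 0.769626% + 4.397328% + 24% = 29.166954%.

29.166954%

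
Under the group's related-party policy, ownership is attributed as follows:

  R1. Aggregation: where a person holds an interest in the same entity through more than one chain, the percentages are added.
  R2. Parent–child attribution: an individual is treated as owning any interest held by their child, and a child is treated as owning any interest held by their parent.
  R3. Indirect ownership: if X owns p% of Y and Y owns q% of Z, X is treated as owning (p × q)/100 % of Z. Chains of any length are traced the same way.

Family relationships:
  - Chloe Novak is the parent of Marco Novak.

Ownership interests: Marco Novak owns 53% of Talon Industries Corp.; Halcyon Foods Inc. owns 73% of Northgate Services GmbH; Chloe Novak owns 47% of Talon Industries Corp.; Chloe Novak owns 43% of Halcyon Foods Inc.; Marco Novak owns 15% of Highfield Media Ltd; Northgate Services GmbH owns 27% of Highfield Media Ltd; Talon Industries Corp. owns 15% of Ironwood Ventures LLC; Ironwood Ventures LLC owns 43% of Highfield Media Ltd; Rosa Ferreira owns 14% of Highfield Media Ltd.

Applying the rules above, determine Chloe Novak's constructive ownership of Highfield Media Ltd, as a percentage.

29.9253%

By parent–child attribution (R2), Chloe Novak is treated as also owning Marco Novak's interest in Talon Industries Corp, giving 47% + 53% = 100%.
By parent–child attribution (R2), Chloe Novak is treated as owning Marco Novak's 15% interest in Highfield Media Ltd.
Chain via Talon Industries Corp. → Ironwood Ventures LLC (R3): 100% × 15% × 43% = 6.45% of Highfield Media Ltd.
Chain via Halcyon Foods Inc. → Northgate Services GmbH (R3): 43% × 73% × 27% = 8.4753% of Highfield Media Ltd.
Direct interest in Highfield Media Ltd: 15%.
Aggregating (R1): 6.45% + 8.4753% + 15% = 29.9253%.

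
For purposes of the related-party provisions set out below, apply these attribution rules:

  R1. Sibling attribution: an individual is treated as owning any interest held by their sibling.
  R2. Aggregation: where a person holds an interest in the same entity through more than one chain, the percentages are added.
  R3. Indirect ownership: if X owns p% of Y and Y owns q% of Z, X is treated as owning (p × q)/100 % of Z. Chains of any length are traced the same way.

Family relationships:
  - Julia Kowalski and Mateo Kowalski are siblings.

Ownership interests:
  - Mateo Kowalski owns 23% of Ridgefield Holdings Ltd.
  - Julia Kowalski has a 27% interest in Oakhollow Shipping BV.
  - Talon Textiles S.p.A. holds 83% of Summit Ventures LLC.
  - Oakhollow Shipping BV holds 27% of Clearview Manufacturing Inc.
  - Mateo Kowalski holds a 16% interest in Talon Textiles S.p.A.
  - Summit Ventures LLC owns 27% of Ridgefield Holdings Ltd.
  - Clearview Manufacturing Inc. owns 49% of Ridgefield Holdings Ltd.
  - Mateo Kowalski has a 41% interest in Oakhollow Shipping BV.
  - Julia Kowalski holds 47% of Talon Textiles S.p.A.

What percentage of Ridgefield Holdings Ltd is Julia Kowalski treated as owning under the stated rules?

46.1147%

By sibling attribution (R1), Julia Kowalski is treated as also owning Mateo Kowalski's interest in Oakhollow Shipping BV, giving 27% + 41% = 68%.
By sibling attribution (R1), Julia Kowalski is treated as also owning Mateo Kowalski's interest in Talon Textiles S.p.A, giving 47% + 16% = 63%.
By sibling attribution (R1), Julia Kowalski is treated as owning Mateo Kowalski's 23% interest in Ridgefield Holdings Ltd.
Chain via Oakhollow Shipping BV → Clearview Manufacturing Inc. (R3): 68% × 27% × 49% = 8.9964% of Ridgefield Holdings Ltd.
Chain via Talon Textiles S.p.A. → Summit Ventures LLC (R3): 63% × 83% × 27% = 14.1183% of Ridgefield Holdings Ltd.
Direct interest in Ridgefield Holdings Ltd: 23%.
Aggregating (R2): 8.9964% + 14.1183% + 23% = 46.1147%.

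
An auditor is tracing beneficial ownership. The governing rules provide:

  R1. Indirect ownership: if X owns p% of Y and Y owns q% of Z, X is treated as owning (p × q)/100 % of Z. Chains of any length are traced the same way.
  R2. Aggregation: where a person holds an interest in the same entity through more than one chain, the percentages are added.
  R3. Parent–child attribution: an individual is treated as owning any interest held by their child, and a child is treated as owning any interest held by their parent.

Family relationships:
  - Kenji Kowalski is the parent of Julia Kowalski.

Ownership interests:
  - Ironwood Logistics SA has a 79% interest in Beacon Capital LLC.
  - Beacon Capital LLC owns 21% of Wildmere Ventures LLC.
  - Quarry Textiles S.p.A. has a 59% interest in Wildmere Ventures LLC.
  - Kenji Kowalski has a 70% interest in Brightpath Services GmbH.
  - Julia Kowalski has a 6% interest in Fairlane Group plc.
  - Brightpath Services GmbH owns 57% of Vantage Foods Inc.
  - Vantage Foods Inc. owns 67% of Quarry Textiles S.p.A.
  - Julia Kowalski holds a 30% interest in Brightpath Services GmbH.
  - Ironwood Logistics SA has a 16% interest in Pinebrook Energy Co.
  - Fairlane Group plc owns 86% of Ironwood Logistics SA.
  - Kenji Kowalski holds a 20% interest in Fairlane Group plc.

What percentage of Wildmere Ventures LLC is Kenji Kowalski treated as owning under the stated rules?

26.241624%

By parent–child attribution (R3), Kenji Kowalski is treated as also owning Julia Kowalski's interest in Brightpath Services GmbH, giving 70% + 30% = 100%.
By parent–child attribution (R3), Kenji Kowalski is treated as also owning Julia Kowalski's interest in Fairlane Group plc, giving 20% + 6% = 26%.
Chain via Brightpath Services GmbH → Vantage Foods Inc. → Quarry Textiles S.p.A. (R1): 100% × 57% × 67% × 59% = 22.5321% of Wildmere Ventures LLC.
Chain via Fairlane Group plc → Ironwood Logistics SA → Beacon Capital LLC (R1): 26% × 86% × 79% × 21% = 3.709524% of Wildmere Ventures LLC.
Aggregating (R2): 22.5321% + 3.709524% = 26.241624%.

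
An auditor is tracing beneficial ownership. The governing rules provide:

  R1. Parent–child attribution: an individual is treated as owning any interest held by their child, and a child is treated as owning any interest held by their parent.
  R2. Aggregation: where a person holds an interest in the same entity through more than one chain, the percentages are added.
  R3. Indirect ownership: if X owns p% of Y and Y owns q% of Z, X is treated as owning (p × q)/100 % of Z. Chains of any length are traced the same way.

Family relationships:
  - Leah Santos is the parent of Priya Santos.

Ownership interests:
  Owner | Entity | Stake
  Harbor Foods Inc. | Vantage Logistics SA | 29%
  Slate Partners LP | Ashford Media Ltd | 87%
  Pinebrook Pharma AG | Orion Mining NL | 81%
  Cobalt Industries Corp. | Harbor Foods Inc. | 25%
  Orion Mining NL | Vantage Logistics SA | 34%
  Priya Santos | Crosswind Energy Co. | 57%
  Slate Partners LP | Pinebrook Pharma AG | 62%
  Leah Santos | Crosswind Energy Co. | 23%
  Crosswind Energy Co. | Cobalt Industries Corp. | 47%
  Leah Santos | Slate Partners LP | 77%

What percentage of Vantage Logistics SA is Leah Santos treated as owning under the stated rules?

15.873596%

By parent–child attribution (R1), Leah Santos is treated as also owning Priya Santos's interest in Crosswind Energy Co, giving 23% + 57% = 80%.
Chain via Slate Partners LP → Pinebrook Pharma AG → Orion Mining NL (R3): 77% × 62% × 81% × 34% = 13.147596% of Vantage Logistics SA.
Chain via Crosswind Energy Co. → Cobalt Industries Corp. → Harbor Foods Inc. (R3): 80% × 47% × 25% × 29% = 2.726% of Vantage Logistics SA.
Aggregating (R2): 13.147596% + 2.726% = 15.873596%.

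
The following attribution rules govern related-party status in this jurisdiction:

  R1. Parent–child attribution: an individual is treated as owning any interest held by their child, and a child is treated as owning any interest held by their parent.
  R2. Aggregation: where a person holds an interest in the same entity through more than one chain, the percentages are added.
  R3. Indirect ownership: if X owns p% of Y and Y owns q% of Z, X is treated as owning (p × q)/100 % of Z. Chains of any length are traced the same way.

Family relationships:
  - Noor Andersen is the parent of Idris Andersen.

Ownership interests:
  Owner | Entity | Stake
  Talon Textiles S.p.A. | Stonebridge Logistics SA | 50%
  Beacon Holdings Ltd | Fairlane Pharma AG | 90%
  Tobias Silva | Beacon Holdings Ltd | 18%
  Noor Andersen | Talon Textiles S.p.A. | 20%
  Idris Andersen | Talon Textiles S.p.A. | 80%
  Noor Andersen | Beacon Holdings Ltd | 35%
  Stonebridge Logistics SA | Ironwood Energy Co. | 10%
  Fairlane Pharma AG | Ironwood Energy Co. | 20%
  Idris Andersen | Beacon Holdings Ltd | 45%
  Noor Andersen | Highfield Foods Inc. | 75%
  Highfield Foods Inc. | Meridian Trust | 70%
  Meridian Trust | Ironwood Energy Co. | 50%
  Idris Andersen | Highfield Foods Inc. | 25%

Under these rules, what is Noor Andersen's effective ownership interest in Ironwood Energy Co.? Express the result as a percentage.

54.4%

By parent–child attribution (R1), Noor Andersen is treated as also owning Idris Andersen's interest in Talon Textiles S.p.A, giving 20% + 80% = 100%.
By parent–child attribution (R1), Noor Andersen is treated as also owning Idris Andersen's interest in Beacon Holdings Ltd, giving 35% + 45% = 80%.
By parent–child attribution (R1), Noor Andersen is treated as also owning Idris Andersen's interest in Highfield Foods Inc, giving 75% + 25% = 100%.
Chain via Talon Textiles S.p.A. → Stonebridge Logistics SA (R3): 100% × 50% × 10% = 5% of Ironwood Energy Co.
Chain via Beacon Holdings Ltd → Fairlane Pharma AG (R3): 80% × 90% × 20% = 14.4% of Ironwood Energy Co.
Chain via Highfield Foods Inc. → Meridian Trust (R3): 100% × 70% × 50% = 35% of Ironwood Energy Co.
Aggregating (R2): 5% + 14.4% + 35% = 54.4%.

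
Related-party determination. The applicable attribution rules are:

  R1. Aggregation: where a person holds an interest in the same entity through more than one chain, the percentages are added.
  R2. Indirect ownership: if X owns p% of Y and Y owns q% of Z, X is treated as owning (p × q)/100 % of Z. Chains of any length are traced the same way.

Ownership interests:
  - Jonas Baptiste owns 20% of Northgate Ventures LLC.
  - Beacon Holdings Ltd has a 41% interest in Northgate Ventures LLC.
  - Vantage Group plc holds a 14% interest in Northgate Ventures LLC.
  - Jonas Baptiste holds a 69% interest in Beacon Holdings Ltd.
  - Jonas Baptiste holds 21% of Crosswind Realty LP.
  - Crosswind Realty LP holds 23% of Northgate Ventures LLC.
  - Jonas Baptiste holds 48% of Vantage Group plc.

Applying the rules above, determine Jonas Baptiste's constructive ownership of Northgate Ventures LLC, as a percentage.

Chain via Beacon Holdings Ltd (R2): 69% × 41% = 28.29% of Northgate Ventures LLC.
Chain via Vantage Group plc (R2): 48% × 14% = 6.72% of Northgate Ventures LLC.
Chain via Crosswind Realty LP (R2): 21% × 23% = 4.83% of Northgate Ventures LLC.
Direct interest in Northgate Ventures LLC: 20%.
Aggregating (R1): 28.29% + 6.72% + 4.83% + 20% = 59.84%.

59.84%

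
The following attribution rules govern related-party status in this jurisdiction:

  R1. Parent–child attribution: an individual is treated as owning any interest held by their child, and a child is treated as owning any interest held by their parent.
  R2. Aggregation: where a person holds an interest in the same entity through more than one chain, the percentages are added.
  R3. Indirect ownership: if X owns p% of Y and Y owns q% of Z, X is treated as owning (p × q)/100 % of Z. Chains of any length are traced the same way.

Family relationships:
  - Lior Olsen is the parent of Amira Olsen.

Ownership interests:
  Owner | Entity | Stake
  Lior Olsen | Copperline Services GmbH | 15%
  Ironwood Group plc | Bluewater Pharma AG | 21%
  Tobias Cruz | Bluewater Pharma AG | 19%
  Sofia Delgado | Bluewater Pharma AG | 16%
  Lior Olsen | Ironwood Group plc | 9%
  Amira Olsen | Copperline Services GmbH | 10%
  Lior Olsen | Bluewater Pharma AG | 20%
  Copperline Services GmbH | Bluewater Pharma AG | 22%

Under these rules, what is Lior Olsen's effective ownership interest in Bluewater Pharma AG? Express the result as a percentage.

27.39%

By parent–child attribution (R1), Lior Olsen is treated as also owning Amira Olsen's interest in Copperline Services GmbH, giving 15% + 10% = 25%.
Chain via Copperline Services GmbH (R3): 25% × 22% = 5.5% of Bluewater Pharma AG.
Chain via Ironwood Group plc (R3): 9% × 21% = 1.89% of Bluewater Pharma AG.
Direct interest in Bluewater Pharma AG: 20%.
Aggregating (R2): 5.5% + 1.89% + 20% = 27.39%.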